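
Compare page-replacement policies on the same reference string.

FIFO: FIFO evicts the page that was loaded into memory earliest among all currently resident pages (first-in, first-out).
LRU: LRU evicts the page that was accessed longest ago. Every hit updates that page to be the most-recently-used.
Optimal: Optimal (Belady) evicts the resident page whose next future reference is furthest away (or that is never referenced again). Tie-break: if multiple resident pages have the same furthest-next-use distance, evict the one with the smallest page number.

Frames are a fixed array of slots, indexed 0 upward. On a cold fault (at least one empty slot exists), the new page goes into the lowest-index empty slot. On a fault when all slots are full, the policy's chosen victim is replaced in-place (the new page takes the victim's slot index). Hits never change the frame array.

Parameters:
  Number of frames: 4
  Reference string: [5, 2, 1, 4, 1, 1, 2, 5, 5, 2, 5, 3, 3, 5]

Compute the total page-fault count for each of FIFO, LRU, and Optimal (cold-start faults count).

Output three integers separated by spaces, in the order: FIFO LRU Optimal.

Answer: 6 5 5

Derivation:
--- FIFO ---
  step 0: ref 5 -> FAULT, frames=[5,-,-,-] (faults so far: 1)
  step 1: ref 2 -> FAULT, frames=[5,2,-,-] (faults so far: 2)
  step 2: ref 1 -> FAULT, frames=[5,2,1,-] (faults so far: 3)
  step 3: ref 4 -> FAULT, frames=[5,2,1,4] (faults so far: 4)
  step 4: ref 1 -> HIT, frames=[5,2,1,4] (faults so far: 4)
  step 5: ref 1 -> HIT, frames=[5,2,1,4] (faults so far: 4)
  step 6: ref 2 -> HIT, frames=[5,2,1,4] (faults so far: 4)
  step 7: ref 5 -> HIT, frames=[5,2,1,4] (faults so far: 4)
  step 8: ref 5 -> HIT, frames=[5,2,1,4] (faults so far: 4)
  step 9: ref 2 -> HIT, frames=[5,2,1,4] (faults so far: 4)
  step 10: ref 5 -> HIT, frames=[5,2,1,4] (faults so far: 4)
  step 11: ref 3 -> FAULT, evict 5, frames=[3,2,1,4] (faults so far: 5)
  step 12: ref 3 -> HIT, frames=[3,2,1,4] (faults so far: 5)
  step 13: ref 5 -> FAULT, evict 2, frames=[3,5,1,4] (faults so far: 6)
  FIFO total faults: 6
--- LRU ---
  step 0: ref 5 -> FAULT, frames=[5,-,-,-] (faults so far: 1)
  step 1: ref 2 -> FAULT, frames=[5,2,-,-] (faults so far: 2)
  step 2: ref 1 -> FAULT, frames=[5,2,1,-] (faults so far: 3)
  step 3: ref 4 -> FAULT, frames=[5,2,1,4] (faults so far: 4)
  step 4: ref 1 -> HIT, frames=[5,2,1,4] (faults so far: 4)
  step 5: ref 1 -> HIT, frames=[5,2,1,4] (faults so far: 4)
  step 6: ref 2 -> HIT, frames=[5,2,1,4] (faults so far: 4)
  step 7: ref 5 -> HIT, frames=[5,2,1,4] (faults so far: 4)
  step 8: ref 5 -> HIT, frames=[5,2,1,4] (faults so far: 4)
  step 9: ref 2 -> HIT, frames=[5,2,1,4] (faults so far: 4)
  step 10: ref 5 -> HIT, frames=[5,2,1,4] (faults so far: 4)
  step 11: ref 3 -> FAULT, evict 4, frames=[5,2,1,3] (faults so far: 5)
  step 12: ref 3 -> HIT, frames=[5,2,1,3] (faults so far: 5)
  step 13: ref 5 -> HIT, frames=[5,2,1,3] (faults so far: 5)
  LRU total faults: 5
--- Optimal ---
  step 0: ref 5 -> FAULT, frames=[5,-,-,-] (faults so far: 1)
  step 1: ref 2 -> FAULT, frames=[5,2,-,-] (faults so far: 2)
  step 2: ref 1 -> FAULT, frames=[5,2,1,-] (faults so far: 3)
  step 3: ref 4 -> FAULT, frames=[5,2,1,4] (faults so far: 4)
  step 4: ref 1 -> HIT, frames=[5,2,1,4] (faults so far: 4)
  step 5: ref 1 -> HIT, frames=[5,2,1,4] (faults so far: 4)
  step 6: ref 2 -> HIT, frames=[5,2,1,4] (faults so far: 4)
  step 7: ref 5 -> HIT, frames=[5,2,1,4] (faults so far: 4)
  step 8: ref 5 -> HIT, frames=[5,2,1,4] (faults so far: 4)
  step 9: ref 2 -> HIT, frames=[5,2,1,4] (faults so far: 4)
  step 10: ref 5 -> HIT, frames=[5,2,1,4] (faults so far: 4)
  step 11: ref 3 -> FAULT, evict 1, frames=[5,2,3,4] (faults so far: 5)
  step 12: ref 3 -> HIT, frames=[5,2,3,4] (faults so far: 5)
  step 13: ref 5 -> HIT, frames=[5,2,3,4] (faults so far: 5)
  Optimal total faults: 5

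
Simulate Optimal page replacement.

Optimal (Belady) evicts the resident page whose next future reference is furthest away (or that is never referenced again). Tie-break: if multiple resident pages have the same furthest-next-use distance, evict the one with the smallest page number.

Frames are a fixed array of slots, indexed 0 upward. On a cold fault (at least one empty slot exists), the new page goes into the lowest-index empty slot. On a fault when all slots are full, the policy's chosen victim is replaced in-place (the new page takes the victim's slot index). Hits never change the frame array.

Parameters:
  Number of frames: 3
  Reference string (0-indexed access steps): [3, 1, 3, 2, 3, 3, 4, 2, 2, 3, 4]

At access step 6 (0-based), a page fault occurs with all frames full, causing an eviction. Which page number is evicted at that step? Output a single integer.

Step 0: ref 3 -> FAULT, frames=[3,-,-]
Step 1: ref 1 -> FAULT, frames=[3,1,-]
Step 2: ref 3 -> HIT, frames=[3,1,-]
Step 3: ref 2 -> FAULT, frames=[3,1,2]
Step 4: ref 3 -> HIT, frames=[3,1,2]
Step 5: ref 3 -> HIT, frames=[3,1,2]
Step 6: ref 4 -> FAULT, evict 1, frames=[3,4,2]
At step 6: evicted page 1

Answer: 1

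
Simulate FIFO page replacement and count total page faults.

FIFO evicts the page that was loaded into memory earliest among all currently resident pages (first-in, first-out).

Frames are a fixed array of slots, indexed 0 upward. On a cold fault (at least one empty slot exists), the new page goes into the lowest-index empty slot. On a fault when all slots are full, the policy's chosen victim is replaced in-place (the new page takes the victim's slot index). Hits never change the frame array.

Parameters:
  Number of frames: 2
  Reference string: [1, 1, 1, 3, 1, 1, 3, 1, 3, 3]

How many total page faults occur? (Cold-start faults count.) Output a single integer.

Step 0: ref 1 → FAULT, frames=[1,-]
Step 1: ref 1 → HIT, frames=[1,-]
Step 2: ref 1 → HIT, frames=[1,-]
Step 3: ref 3 → FAULT, frames=[1,3]
Step 4: ref 1 → HIT, frames=[1,3]
Step 5: ref 1 → HIT, frames=[1,3]
Step 6: ref 3 → HIT, frames=[1,3]
Step 7: ref 1 → HIT, frames=[1,3]
Step 8: ref 3 → HIT, frames=[1,3]
Step 9: ref 3 → HIT, frames=[1,3]
Total faults: 2

Answer: 2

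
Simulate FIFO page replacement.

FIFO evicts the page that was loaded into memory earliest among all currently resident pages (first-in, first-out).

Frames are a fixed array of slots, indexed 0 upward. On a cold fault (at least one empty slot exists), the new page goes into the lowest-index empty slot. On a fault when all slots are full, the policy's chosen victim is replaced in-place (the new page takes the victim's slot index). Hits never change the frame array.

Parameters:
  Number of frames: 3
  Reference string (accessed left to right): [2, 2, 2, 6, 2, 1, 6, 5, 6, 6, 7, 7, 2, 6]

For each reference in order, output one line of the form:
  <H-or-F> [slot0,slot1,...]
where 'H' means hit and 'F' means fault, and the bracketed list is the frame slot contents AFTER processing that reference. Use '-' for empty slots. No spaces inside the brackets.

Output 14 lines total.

F [2,-,-]
H [2,-,-]
H [2,-,-]
F [2,6,-]
H [2,6,-]
F [2,6,1]
H [2,6,1]
F [5,6,1]
H [5,6,1]
H [5,6,1]
F [5,7,1]
H [5,7,1]
F [5,7,2]
F [6,7,2]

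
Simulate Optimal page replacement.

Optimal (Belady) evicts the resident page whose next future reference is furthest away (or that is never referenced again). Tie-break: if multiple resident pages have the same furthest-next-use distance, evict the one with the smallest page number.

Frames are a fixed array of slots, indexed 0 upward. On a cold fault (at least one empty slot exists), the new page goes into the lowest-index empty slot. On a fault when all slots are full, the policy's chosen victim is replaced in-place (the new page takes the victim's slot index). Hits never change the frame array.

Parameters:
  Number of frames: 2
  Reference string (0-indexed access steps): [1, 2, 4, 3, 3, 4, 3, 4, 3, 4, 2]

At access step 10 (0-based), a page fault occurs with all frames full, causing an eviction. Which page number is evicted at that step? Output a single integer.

Answer: 3

Derivation:
Step 0: ref 1 -> FAULT, frames=[1,-]
Step 1: ref 2 -> FAULT, frames=[1,2]
Step 2: ref 4 -> FAULT, evict 1, frames=[4,2]
Step 3: ref 3 -> FAULT, evict 2, frames=[4,3]
Step 4: ref 3 -> HIT, frames=[4,3]
Step 5: ref 4 -> HIT, frames=[4,3]
Step 6: ref 3 -> HIT, frames=[4,3]
Step 7: ref 4 -> HIT, frames=[4,3]
Step 8: ref 3 -> HIT, frames=[4,3]
Step 9: ref 4 -> HIT, frames=[4,3]
Step 10: ref 2 -> FAULT, evict 3, frames=[4,2]
At step 10: evicted page 3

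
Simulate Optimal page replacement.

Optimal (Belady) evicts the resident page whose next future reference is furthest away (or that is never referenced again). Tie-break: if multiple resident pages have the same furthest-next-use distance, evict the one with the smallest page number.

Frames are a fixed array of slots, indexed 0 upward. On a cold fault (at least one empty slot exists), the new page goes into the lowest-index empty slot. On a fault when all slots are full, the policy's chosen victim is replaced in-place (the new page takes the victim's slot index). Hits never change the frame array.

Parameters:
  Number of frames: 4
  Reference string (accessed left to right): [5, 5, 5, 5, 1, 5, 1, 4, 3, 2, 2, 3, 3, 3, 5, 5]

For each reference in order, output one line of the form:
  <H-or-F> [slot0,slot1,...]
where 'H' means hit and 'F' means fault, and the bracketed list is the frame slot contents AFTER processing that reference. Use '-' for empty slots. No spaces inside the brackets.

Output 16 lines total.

F [5,-,-,-]
H [5,-,-,-]
H [5,-,-,-]
H [5,-,-,-]
F [5,1,-,-]
H [5,1,-,-]
H [5,1,-,-]
F [5,1,4,-]
F [5,1,4,3]
F [5,2,4,3]
H [5,2,4,3]
H [5,2,4,3]
H [5,2,4,3]
H [5,2,4,3]
H [5,2,4,3]
H [5,2,4,3]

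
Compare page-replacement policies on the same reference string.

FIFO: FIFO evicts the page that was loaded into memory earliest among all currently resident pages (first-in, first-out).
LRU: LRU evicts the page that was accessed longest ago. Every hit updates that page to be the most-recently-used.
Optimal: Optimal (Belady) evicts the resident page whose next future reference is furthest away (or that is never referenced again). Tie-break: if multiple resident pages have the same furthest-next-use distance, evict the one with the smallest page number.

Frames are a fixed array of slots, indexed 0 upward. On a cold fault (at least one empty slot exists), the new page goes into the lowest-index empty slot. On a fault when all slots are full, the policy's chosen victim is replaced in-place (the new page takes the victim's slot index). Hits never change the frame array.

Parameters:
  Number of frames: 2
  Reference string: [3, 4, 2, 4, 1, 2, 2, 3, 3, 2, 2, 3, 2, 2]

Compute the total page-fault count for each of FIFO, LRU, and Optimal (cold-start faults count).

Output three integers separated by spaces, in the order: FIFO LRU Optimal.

--- FIFO ---
  step 0: ref 3 -> FAULT, frames=[3,-] (faults so far: 1)
  step 1: ref 4 -> FAULT, frames=[3,4] (faults so far: 2)
  step 2: ref 2 -> FAULT, evict 3, frames=[2,4] (faults so far: 3)
  step 3: ref 4 -> HIT, frames=[2,4] (faults so far: 3)
  step 4: ref 1 -> FAULT, evict 4, frames=[2,1] (faults so far: 4)
  step 5: ref 2 -> HIT, frames=[2,1] (faults so far: 4)
  step 6: ref 2 -> HIT, frames=[2,1] (faults so far: 4)
  step 7: ref 3 -> FAULT, evict 2, frames=[3,1] (faults so far: 5)
  step 8: ref 3 -> HIT, frames=[3,1] (faults so far: 5)
  step 9: ref 2 -> FAULT, evict 1, frames=[3,2] (faults so far: 6)
  step 10: ref 2 -> HIT, frames=[3,2] (faults so far: 6)
  step 11: ref 3 -> HIT, frames=[3,2] (faults so far: 6)
  step 12: ref 2 -> HIT, frames=[3,2] (faults so far: 6)
  step 13: ref 2 -> HIT, frames=[3,2] (faults so far: 6)
  FIFO total faults: 6
--- LRU ---
  step 0: ref 3 -> FAULT, frames=[3,-] (faults so far: 1)
  step 1: ref 4 -> FAULT, frames=[3,4] (faults so far: 2)
  step 2: ref 2 -> FAULT, evict 3, frames=[2,4] (faults so far: 3)
  step 3: ref 4 -> HIT, frames=[2,4] (faults so far: 3)
  step 4: ref 1 -> FAULT, evict 2, frames=[1,4] (faults so far: 4)
  step 5: ref 2 -> FAULT, evict 4, frames=[1,2] (faults so far: 5)
  step 6: ref 2 -> HIT, frames=[1,2] (faults so far: 5)
  step 7: ref 3 -> FAULT, evict 1, frames=[3,2] (faults so far: 6)
  step 8: ref 3 -> HIT, frames=[3,2] (faults so far: 6)
  step 9: ref 2 -> HIT, frames=[3,2] (faults so far: 6)
  step 10: ref 2 -> HIT, frames=[3,2] (faults so far: 6)
  step 11: ref 3 -> HIT, frames=[3,2] (faults so far: 6)
  step 12: ref 2 -> HIT, frames=[3,2] (faults so far: 6)
  step 13: ref 2 -> HIT, frames=[3,2] (faults so far: 6)
  LRU total faults: 6
--- Optimal ---
  step 0: ref 3 -> FAULT, frames=[3,-] (faults so far: 1)
  step 1: ref 4 -> FAULT, frames=[3,4] (faults so far: 2)
  step 2: ref 2 -> FAULT, evict 3, frames=[2,4] (faults so far: 3)
  step 3: ref 4 -> HIT, frames=[2,4] (faults so far: 3)
  step 4: ref 1 -> FAULT, evict 4, frames=[2,1] (faults so far: 4)
  step 5: ref 2 -> HIT, frames=[2,1] (faults so far: 4)
  step 6: ref 2 -> HIT, frames=[2,1] (faults so far: 4)
  step 7: ref 3 -> FAULT, evict 1, frames=[2,3] (faults so far: 5)
  step 8: ref 3 -> HIT, frames=[2,3] (faults so far: 5)
  step 9: ref 2 -> HIT, frames=[2,3] (faults so far: 5)
  step 10: ref 2 -> HIT, frames=[2,3] (faults so far: 5)
  step 11: ref 3 -> HIT, frames=[2,3] (faults so far: 5)
  step 12: ref 2 -> HIT, frames=[2,3] (faults so far: 5)
  step 13: ref 2 -> HIT, frames=[2,3] (faults so far: 5)
  Optimal total faults: 5

Answer: 6 6 5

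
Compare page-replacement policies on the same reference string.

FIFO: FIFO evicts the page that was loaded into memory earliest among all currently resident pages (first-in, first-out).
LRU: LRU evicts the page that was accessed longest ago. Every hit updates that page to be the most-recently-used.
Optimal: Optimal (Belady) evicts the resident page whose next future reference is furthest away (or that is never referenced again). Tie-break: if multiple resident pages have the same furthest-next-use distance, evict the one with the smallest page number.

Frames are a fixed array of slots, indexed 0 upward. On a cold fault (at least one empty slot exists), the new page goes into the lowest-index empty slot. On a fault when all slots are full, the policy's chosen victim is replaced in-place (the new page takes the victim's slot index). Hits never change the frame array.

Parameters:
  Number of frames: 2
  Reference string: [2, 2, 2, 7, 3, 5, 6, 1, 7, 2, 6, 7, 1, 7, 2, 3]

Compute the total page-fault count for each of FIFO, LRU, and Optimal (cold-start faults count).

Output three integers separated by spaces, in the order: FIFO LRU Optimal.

--- FIFO ---
  step 0: ref 2 -> FAULT, frames=[2,-] (faults so far: 1)
  step 1: ref 2 -> HIT, frames=[2,-] (faults so far: 1)
  step 2: ref 2 -> HIT, frames=[2,-] (faults so far: 1)
  step 3: ref 7 -> FAULT, frames=[2,7] (faults so far: 2)
  step 4: ref 3 -> FAULT, evict 2, frames=[3,7] (faults so far: 3)
  step 5: ref 5 -> FAULT, evict 7, frames=[3,5] (faults so far: 4)
  step 6: ref 6 -> FAULT, evict 3, frames=[6,5] (faults so far: 5)
  step 7: ref 1 -> FAULT, evict 5, frames=[6,1] (faults so far: 6)
  step 8: ref 7 -> FAULT, evict 6, frames=[7,1] (faults so far: 7)
  step 9: ref 2 -> FAULT, evict 1, frames=[7,2] (faults so far: 8)
  step 10: ref 6 -> FAULT, evict 7, frames=[6,2] (faults so far: 9)
  step 11: ref 7 -> FAULT, evict 2, frames=[6,7] (faults so far: 10)
  step 12: ref 1 -> FAULT, evict 6, frames=[1,7] (faults so far: 11)
  step 13: ref 7 -> HIT, frames=[1,7] (faults so far: 11)
  step 14: ref 2 -> FAULT, evict 7, frames=[1,2] (faults so far: 12)
  step 15: ref 3 -> FAULT, evict 1, frames=[3,2] (faults so far: 13)
  FIFO total faults: 13
--- LRU ---
  step 0: ref 2 -> FAULT, frames=[2,-] (faults so far: 1)
  step 1: ref 2 -> HIT, frames=[2,-] (faults so far: 1)
  step 2: ref 2 -> HIT, frames=[2,-] (faults so far: 1)
  step 3: ref 7 -> FAULT, frames=[2,7] (faults so far: 2)
  step 4: ref 3 -> FAULT, evict 2, frames=[3,7] (faults so far: 3)
  step 5: ref 5 -> FAULT, evict 7, frames=[3,5] (faults so far: 4)
  step 6: ref 6 -> FAULT, evict 3, frames=[6,5] (faults so far: 5)
  step 7: ref 1 -> FAULT, evict 5, frames=[6,1] (faults so far: 6)
  step 8: ref 7 -> FAULT, evict 6, frames=[7,1] (faults so far: 7)
  step 9: ref 2 -> FAULT, evict 1, frames=[7,2] (faults so far: 8)
  step 10: ref 6 -> FAULT, evict 7, frames=[6,2] (faults so far: 9)
  step 11: ref 7 -> FAULT, evict 2, frames=[6,7] (faults so far: 10)
  step 12: ref 1 -> FAULT, evict 6, frames=[1,7] (faults so far: 11)
  step 13: ref 7 -> HIT, frames=[1,7] (faults so far: 11)
  step 14: ref 2 -> FAULT, evict 1, frames=[2,7] (faults so far: 12)
  step 15: ref 3 -> FAULT, evict 7, frames=[2,3] (faults so far: 13)
  LRU total faults: 13
--- Optimal ---
  step 0: ref 2 -> FAULT, frames=[2,-] (faults so far: 1)
  step 1: ref 2 -> HIT, frames=[2,-] (faults so far: 1)
  step 2: ref 2 -> HIT, frames=[2,-] (faults so far: 1)
  step 3: ref 7 -> FAULT, frames=[2,7] (faults so far: 2)
  step 4: ref 3 -> FAULT, evict 2, frames=[3,7] (faults so far: 3)
  step 5: ref 5 -> FAULT, evict 3, frames=[5,7] (faults so far: 4)
  step 6: ref 6 -> FAULT, evict 5, frames=[6,7] (faults so far: 5)
  step 7: ref 1 -> FAULT, evict 6, frames=[1,7] (faults so far: 6)
  step 8: ref 7 -> HIT, frames=[1,7] (faults so far: 6)
  step 9: ref 2 -> FAULT, evict 1, frames=[2,7] (faults so far: 7)
  step 10: ref 6 -> FAULT, evict 2, frames=[6,7] (faults so far: 8)
  step 11: ref 7 -> HIT, frames=[6,7] (faults so far: 8)
  step 12: ref 1 -> FAULT, evict 6, frames=[1,7] (faults so far: 9)
  step 13: ref 7 -> HIT, frames=[1,7] (faults so far: 9)
  step 14: ref 2 -> FAULT, evict 1, frames=[2,7] (faults so far: 10)
  step 15: ref 3 -> FAULT, evict 2, frames=[3,7] (faults so far: 11)
  Optimal total faults: 11

Answer: 13 13 11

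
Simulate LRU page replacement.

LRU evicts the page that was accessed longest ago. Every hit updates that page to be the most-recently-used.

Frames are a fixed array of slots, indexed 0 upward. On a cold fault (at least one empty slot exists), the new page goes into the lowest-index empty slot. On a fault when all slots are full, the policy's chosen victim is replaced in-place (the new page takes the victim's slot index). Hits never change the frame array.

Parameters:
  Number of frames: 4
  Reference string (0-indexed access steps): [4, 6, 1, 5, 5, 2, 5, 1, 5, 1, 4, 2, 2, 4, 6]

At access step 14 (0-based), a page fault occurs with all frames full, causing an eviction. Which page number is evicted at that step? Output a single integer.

Answer: 5

Derivation:
Step 0: ref 4 -> FAULT, frames=[4,-,-,-]
Step 1: ref 6 -> FAULT, frames=[4,6,-,-]
Step 2: ref 1 -> FAULT, frames=[4,6,1,-]
Step 3: ref 5 -> FAULT, frames=[4,6,1,5]
Step 4: ref 5 -> HIT, frames=[4,6,1,5]
Step 5: ref 2 -> FAULT, evict 4, frames=[2,6,1,5]
Step 6: ref 5 -> HIT, frames=[2,6,1,5]
Step 7: ref 1 -> HIT, frames=[2,6,1,5]
Step 8: ref 5 -> HIT, frames=[2,6,1,5]
Step 9: ref 1 -> HIT, frames=[2,6,1,5]
Step 10: ref 4 -> FAULT, evict 6, frames=[2,4,1,5]
Step 11: ref 2 -> HIT, frames=[2,4,1,5]
Step 12: ref 2 -> HIT, frames=[2,4,1,5]
Step 13: ref 4 -> HIT, frames=[2,4,1,5]
Step 14: ref 6 -> FAULT, evict 5, frames=[2,4,1,6]
At step 14: evicted page 5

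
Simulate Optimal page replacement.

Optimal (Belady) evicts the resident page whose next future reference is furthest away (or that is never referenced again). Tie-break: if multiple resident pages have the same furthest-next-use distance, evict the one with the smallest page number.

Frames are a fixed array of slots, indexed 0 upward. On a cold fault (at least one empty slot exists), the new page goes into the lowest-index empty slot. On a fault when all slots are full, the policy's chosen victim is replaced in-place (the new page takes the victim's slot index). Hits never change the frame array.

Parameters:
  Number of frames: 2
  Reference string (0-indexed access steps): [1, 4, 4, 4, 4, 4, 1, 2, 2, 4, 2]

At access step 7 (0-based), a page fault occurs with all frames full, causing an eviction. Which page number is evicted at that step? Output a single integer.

Answer: 1

Derivation:
Step 0: ref 1 -> FAULT, frames=[1,-]
Step 1: ref 4 -> FAULT, frames=[1,4]
Step 2: ref 4 -> HIT, frames=[1,4]
Step 3: ref 4 -> HIT, frames=[1,4]
Step 4: ref 4 -> HIT, frames=[1,4]
Step 5: ref 4 -> HIT, frames=[1,4]
Step 6: ref 1 -> HIT, frames=[1,4]
Step 7: ref 2 -> FAULT, evict 1, frames=[2,4]
At step 7: evicted page 1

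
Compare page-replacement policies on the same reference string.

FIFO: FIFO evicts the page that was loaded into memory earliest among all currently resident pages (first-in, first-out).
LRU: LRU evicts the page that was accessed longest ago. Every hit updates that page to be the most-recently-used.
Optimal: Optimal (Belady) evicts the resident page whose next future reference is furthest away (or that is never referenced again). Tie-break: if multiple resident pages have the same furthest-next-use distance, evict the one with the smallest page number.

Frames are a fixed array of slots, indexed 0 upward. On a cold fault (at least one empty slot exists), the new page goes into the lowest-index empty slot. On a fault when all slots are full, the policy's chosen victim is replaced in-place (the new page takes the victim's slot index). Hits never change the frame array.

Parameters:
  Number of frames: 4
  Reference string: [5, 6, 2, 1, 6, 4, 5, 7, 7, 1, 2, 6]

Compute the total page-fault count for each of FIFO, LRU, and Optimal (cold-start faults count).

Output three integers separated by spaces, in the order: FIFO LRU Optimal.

--- FIFO ---
  step 0: ref 5 -> FAULT, frames=[5,-,-,-] (faults so far: 1)
  step 1: ref 6 -> FAULT, frames=[5,6,-,-] (faults so far: 2)
  step 2: ref 2 -> FAULT, frames=[5,6,2,-] (faults so far: 3)
  step 3: ref 1 -> FAULT, frames=[5,6,2,1] (faults so far: 4)
  step 4: ref 6 -> HIT, frames=[5,6,2,1] (faults so far: 4)
  step 5: ref 4 -> FAULT, evict 5, frames=[4,6,2,1] (faults so far: 5)
  step 6: ref 5 -> FAULT, evict 6, frames=[4,5,2,1] (faults so far: 6)
  step 7: ref 7 -> FAULT, evict 2, frames=[4,5,7,1] (faults so far: 7)
  step 8: ref 7 -> HIT, frames=[4,5,7,1] (faults so far: 7)
  step 9: ref 1 -> HIT, frames=[4,5,7,1] (faults so far: 7)
  step 10: ref 2 -> FAULT, evict 1, frames=[4,5,7,2] (faults so far: 8)
  step 11: ref 6 -> FAULT, evict 4, frames=[6,5,7,2] (faults so far: 9)
  FIFO total faults: 9
--- LRU ---
  step 0: ref 5 -> FAULT, frames=[5,-,-,-] (faults so far: 1)
  step 1: ref 6 -> FAULT, frames=[5,6,-,-] (faults so far: 2)
  step 2: ref 2 -> FAULT, frames=[5,6,2,-] (faults so far: 3)
  step 3: ref 1 -> FAULT, frames=[5,6,2,1] (faults so far: 4)
  step 4: ref 6 -> HIT, frames=[5,6,2,1] (faults so far: 4)
  step 5: ref 4 -> FAULT, evict 5, frames=[4,6,2,1] (faults so far: 5)
  step 6: ref 5 -> FAULT, evict 2, frames=[4,6,5,1] (faults so far: 6)
  step 7: ref 7 -> FAULT, evict 1, frames=[4,6,5,7] (faults so far: 7)
  step 8: ref 7 -> HIT, frames=[4,6,5,7] (faults so far: 7)
  step 9: ref 1 -> FAULT, evict 6, frames=[4,1,5,7] (faults so far: 8)
  step 10: ref 2 -> FAULT, evict 4, frames=[2,1,5,7] (faults so far: 9)
  step 11: ref 6 -> FAULT, evict 5, frames=[2,1,6,7] (faults so far: 10)
  LRU total faults: 10
--- Optimal ---
  step 0: ref 5 -> FAULT, frames=[5,-,-,-] (faults so far: 1)
  step 1: ref 6 -> FAULT, frames=[5,6,-,-] (faults so far: 2)
  step 2: ref 2 -> FAULT, frames=[5,6,2,-] (faults so far: 3)
  step 3: ref 1 -> FAULT, frames=[5,6,2,1] (faults so far: 4)
  step 4: ref 6 -> HIT, frames=[5,6,2,1] (faults so far: 4)
  step 5: ref 4 -> FAULT, evict 6, frames=[5,4,2,1] (faults so far: 5)
  step 6: ref 5 -> HIT, frames=[5,4,2,1] (faults so far: 5)
  step 7: ref 7 -> FAULT, evict 4, frames=[5,7,2,1] (faults so far: 6)
  step 8: ref 7 -> HIT, frames=[5,7,2,1] (faults so far: 6)
  step 9: ref 1 -> HIT, frames=[5,7,2,1] (faults so far: 6)
  step 10: ref 2 -> HIT, frames=[5,7,2,1] (faults so far: 6)
  step 11: ref 6 -> FAULT, evict 1, frames=[5,7,2,6] (faults so far: 7)
  Optimal total faults: 7

Answer: 9 10 7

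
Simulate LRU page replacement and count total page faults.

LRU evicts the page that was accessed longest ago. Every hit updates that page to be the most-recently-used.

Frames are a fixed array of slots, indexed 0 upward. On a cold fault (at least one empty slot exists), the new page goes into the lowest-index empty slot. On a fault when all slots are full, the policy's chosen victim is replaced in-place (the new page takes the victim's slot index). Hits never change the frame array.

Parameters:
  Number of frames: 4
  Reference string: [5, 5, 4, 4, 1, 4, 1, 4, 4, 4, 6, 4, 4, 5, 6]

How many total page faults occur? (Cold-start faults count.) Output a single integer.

Step 0: ref 5 → FAULT, frames=[5,-,-,-]
Step 1: ref 5 → HIT, frames=[5,-,-,-]
Step 2: ref 4 → FAULT, frames=[5,4,-,-]
Step 3: ref 4 → HIT, frames=[5,4,-,-]
Step 4: ref 1 → FAULT, frames=[5,4,1,-]
Step 5: ref 4 → HIT, frames=[5,4,1,-]
Step 6: ref 1 → HIT, frames=[5,4,1,-]
Step 7: ref 4 → HIT, frames=[5,4,1,-]
Step 8: ref 4 → HIT, frames=[5,4,1,-]
Step 9: ref 4 → HIT, frames=[5,4,1,-]
Step 10: ref 6 → FAULT, frames=[5,4,1,6]
Step 11: ref 4 → HIT, frames=[5,4,1,6]
Step 12: ref 4 → HIT, frames=[5,4,1,6]
Step 13: ref 5 → HIT, frames=[5,4,1,6]
Step 14: ref 6 → HIT, frames=[5,4,1,6]
Total faults: 4

Answer: 4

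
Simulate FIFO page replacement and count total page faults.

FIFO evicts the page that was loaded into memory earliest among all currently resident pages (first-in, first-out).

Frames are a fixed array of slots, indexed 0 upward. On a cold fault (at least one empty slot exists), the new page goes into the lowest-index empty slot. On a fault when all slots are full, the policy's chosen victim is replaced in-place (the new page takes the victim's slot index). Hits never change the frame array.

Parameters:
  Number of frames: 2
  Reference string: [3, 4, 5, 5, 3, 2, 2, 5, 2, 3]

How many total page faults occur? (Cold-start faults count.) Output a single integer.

Answer: 7

Derivation:
Step 0: ref 3 → FAULT, frames=[3,-]
Step 1: ref 4 → FAULT, frames=[3,4]
Step 2: ref 5 → FAULT (evict 3), frames=[5,4]
Step 3: ref 5 → HIT, frames=[5,4]
Step 4: ref 3 → FAULT (evict 4), frames=[5,3]
Step 5: ref 2 → FAULT (evict 5), frames=[2,3]
Step 6: ref 2 → HIT, frames=[2,3]
Step 7: ref 5 → FAULT (evict 3), frames=[2,5]
Step 8: ref 2 → HIT, frames=[2,5]
Step 9: ref 3 → FAULT (evict 2), frames=[3,5]
Total faults: 7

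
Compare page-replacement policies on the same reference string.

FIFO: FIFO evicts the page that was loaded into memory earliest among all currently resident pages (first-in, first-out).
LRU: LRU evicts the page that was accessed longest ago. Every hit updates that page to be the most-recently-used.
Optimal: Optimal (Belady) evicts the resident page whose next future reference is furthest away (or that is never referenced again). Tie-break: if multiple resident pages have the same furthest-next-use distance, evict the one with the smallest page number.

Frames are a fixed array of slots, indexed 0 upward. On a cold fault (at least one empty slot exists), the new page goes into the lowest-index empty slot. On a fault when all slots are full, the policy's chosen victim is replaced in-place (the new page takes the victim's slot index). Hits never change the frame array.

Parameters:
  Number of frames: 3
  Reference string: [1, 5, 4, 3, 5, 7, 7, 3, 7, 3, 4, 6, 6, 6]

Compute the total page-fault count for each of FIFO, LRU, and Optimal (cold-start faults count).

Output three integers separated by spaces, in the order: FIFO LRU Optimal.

--- FIFO ---
  step 0: ref 1 -> FAULT, frames=[1,-,-] (faults so far: 1)
  step 1: ref 5 -> FAULT, frames=[1,5,-] (faults so far: 2)
  step 2: ref 4 -> FAULT, frames=[1,5,4] (faults so far: 3)
  step 3: ref 3 -> FAULT, evict 1, frames=[3,5,4] (faults so far: 4)
  step 4: ref 5 -> HIT, frames=[3,5,4] (faults so far: 4)
  step 5: ref 7 -> FAULT, evict 5, frames=[3,7,4] (faults so far: 5)
  step 6: ref 7 -> HIT, frames=[3,7,4] (faults so far: 5)
  step 7: ref 3 -> HIT, frames=[3,7,4] (faults so far: 5)
  step 8: ref 7 -> HIT, frames=[3,7,4] (faults so far: 5)
  step 9: ref 3 -> HIT, frames=[3,7,4] (faults so far: 5)
  step 10: ref 4 -> HIT, frames=[3,7,4] (faults so far: 5)
  step 11: ref 6 -> FAULT, evict 4, frames=[3,7,6] (faults so far: 6)
  step 12: ref 6 -> HIT, frames=[3,7,6] (faults so far: 6)
  step 13: ref 6 -> HIT, frames=[3,7,6] (faults so far: 6)
  FIFO total faults: 6
--- LRU ---
  step 0: ref 1 -> FAULT, frames=[1,-,-] (faults so far: 1)
  step 1: ref 5 -> FAULT, frames=[1,5,-] (faults so far: 2)
  step 2: ref 4 -> FAULT, frames=[1,5,4] (faults so far: 3)
  step 3: ref 3 -> FAULT, evict 1, frames=[3,5,4] (faults so far: 4)
  step 4: ref 5 -> HIT, frames=[3,5,4] (faults so far: 4)
  step 5: ref 7 -> FAULT, evict 4, frames=[3,5,7] (faults so far: 5)
  step 6: ref 7 -> HIT, frames=[3,5,7] (faults so far: 5)
  step 7: ref 3 -> HIT, frames=[3,5,7] (faults so far: 5)
  step 8: ref 7 -> HIT, frames=[3,5,7] (faults so far: 5)
  step 9: ref 3 -> HIT, frames=[3,5,7] (faults so far: 5)
  step 10: ref 4 -> FAULT, evict 5, frames=[3,4,7] (faults so far: 6)
  step 11: ref 6 -> FAULT, evict 7, frames=[3,4,6] (faults so far: 7)
  step 12: ref 6 -> HIT, frames=[3,4,6] (faults so far: 7)
  step 13: ref 6 -> HIT, frames=[3,4,6] (faults so far: 7)
  LRU total faults: 7
--- Optimal ---
  step 0: ref 1 -> FAULT, frames=[1,-,-] (faults so far: 1)
  step 1: ref 5 -> FAULT, frames=[1,5,-] (faults so far: 2)
  step 2: ref 4 -> FAULT, frames=[1,5,4] (faults so far: 3)
  step 3: ref 3 -> FAULT, evict 1, frames=[3,5,4] (faults so far: 4)
  step 4: ref 5 -> HIT, frames=[3,5,4] (faults so far: 4)
  step 5: ref 7 -> FAULT, evict 5, frames=[3,7,4] (faults so far: 5)
  step 6: ref 7 -> HIT, frames=[3,7,4] (faults so far: 5)
  step 7: ref 3 -> HIT, frames=[3,7,4] (faults so far: 5)
  step 8: ref 7 -> HIT, frames=[3,7,4] (faults so far: 5)
  step 9: ref 3 -> HIT, frames=[3,7,4] (faults so far: 5)
  step 10: ref 4 -> HIT, frames=[3,7,4] (faults so far: 5)
  step 11: ref 6 -> FAULT, evict 3, frames=[6,7,4] (faults so far: 6)
  step 12: ref 6 -> HIT, frames=[6,7,4] (faults so far: 6)
  step 13: ref 6 -> HIT, frames=[6,7,4] (faults so far: 6)
  Optimal total faults: 6

Answer: 6 7 6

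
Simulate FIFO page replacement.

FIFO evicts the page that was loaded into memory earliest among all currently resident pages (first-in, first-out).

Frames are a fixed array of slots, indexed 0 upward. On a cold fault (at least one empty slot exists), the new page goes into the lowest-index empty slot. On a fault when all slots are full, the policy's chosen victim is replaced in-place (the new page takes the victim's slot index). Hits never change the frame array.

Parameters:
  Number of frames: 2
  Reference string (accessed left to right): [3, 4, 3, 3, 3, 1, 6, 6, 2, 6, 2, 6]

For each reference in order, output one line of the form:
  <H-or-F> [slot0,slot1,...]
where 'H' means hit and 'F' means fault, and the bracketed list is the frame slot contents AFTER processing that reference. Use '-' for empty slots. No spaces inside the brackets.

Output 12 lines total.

F [3,-]
F [3,4]
H [3,4]
H [3,4]
H [3,4]
F [1,4]
F [1,6]
H [1,6]
F [2,6]
H [2,6]
H [2,6]
H [2,6]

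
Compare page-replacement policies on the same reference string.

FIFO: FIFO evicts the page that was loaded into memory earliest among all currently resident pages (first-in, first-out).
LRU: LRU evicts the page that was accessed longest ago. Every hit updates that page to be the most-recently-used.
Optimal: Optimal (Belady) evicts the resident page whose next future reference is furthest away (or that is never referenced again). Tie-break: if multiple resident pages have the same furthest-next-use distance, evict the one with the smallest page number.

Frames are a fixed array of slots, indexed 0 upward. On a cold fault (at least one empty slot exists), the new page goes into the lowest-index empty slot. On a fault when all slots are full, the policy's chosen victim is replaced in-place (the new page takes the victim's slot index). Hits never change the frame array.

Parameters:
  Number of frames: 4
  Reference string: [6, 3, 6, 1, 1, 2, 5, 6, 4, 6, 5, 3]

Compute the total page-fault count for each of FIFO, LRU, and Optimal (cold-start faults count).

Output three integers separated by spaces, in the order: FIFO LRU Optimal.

Answer: 8 7 6

Derivation:
--- FIFO ---
  step 0: ref 6 -> FAULT, frames=[6,-,-,-] (faults so far: 1)
  step 1: ref 3 -> FAULT, frames=[6,3,-,-] (faults so far: 2)
  step 2: ref 6 -> HIT, frames=[6,3,-,-] (faults so far: 2)
  step 3: ref 1 -> FAULT, frames=[6,3,1,-] (faults so far: 3)
  step 4: ref 1 -> HIT, frames=[6,3,1,-] (faults so far: 3)
  step 5: ref 2 -> FAULT, frames=[6,3,1,2] (faults so far: 4)
  step 6: ref 5 -> FAULT, evict 6, frames=[5,3,1,2] (faults so far: 5)
  step 7: ref 6 -> FAULT, evict 3, frames=[5,6,1,2] (faults so far: 6)
  step 8: ref 4 -> FAULT, evict 1, frames=[5,6,4,2] (faults so far: 7)
  step 9: ref 6 -> HIT, frames=[5,6,4,2] (faults so far: 7)
  step 10: ref 5 -> HIT, frames=[5,6,4,2] (faults so far: 7)
  step 11: ref 3 -> FAULT, evict 2, frames=[5,6,4,3] (faults so far: 8)
  FIFO total faults: 8
--- LRU ---
  step 0: ref 6 -> FAULT, frames=[6,-,-,-] (faults so far: 1)
  step 1: ref 3 -> FAULT, frames=[6,3,-,-] (faults so far: 2)
  step 2: ref 6 -> HIT, frames=[6,3,-,-] (faults so far: 2)
  step 3: ref 1 -> FAULT, frames=[6,3,1,-] (faults so far: 3)
  step 4: ref 1 -> HIT, frames=[6,3,1,-] (faults so far: 3)
  step 5: ref 2 -> FAULT, frames=[6,3,1,2] (faults so far: 4)
  step 6: ref 5 -> FAULT, evict 3, frames=[6,5,1,2] (faults so far: 5)
  step 7: ref 6 -> HIT, frames=[6,5,1,2] (faults so far: 5)
  step 8: ref 4 -> FAULT, evict 1, frames=[6,5,4,2] (faults so far: 6)
  step 9: ref 6 -> HIT, frames=[6,5,4,2] (faults so far: 6)
  step 10: ref 5 -> HIT, frames=[6,5,4,2] (faults so far: 6)
  step 11: ref 3 -> FAULT, evict 2, frames=[6,5,4,3] (faults so far: 7)
  LRU total faults: 7
--- Optimal ---
  step 0: ref 6 -> FAULT, frames=[6,-,-,-] (faults so far: 1)
  step 1: ref 3 -> FAULT, frames=[6,3,-,-] (faults so far: 2)
  step 2: ref 6 -> HIT, frames=[6,3,-,-] (faults so far: 2)
  step 3: ref 1 -> FAULT, frames=[6,3,1,-] (faults so far: 3)
  step 4: ref 1 -> HIT, frames=[6,3,1,-] (faults so far: 3)
  step 5: ref 2 -> FAULT, frames=[6,3,1,2] (faults so far: 4)
  step 6: ref 5 -> FAULT, evict 1, frames=[6,3,5,2] (faults so far: 5)
  step 7: ref 6 -> HIT, frames=[6,3,5,2] (faults so far: 5)
  step 8: ref 4 -> FAULT, evict 2, frames=[6,3,5,4] (faults so far: 6)
  step 9: ref 6 -> HIT, frames=[6,3,5,4] (faults so far: 6)
  step 10: ref 5 -> HIT, frames=[6,3,5,4] (faults so far: 6)
  step 11: ref 3 -> HIT, frames=[6,3,5,4] (faults so far: 6)
  Optimal total faults: 6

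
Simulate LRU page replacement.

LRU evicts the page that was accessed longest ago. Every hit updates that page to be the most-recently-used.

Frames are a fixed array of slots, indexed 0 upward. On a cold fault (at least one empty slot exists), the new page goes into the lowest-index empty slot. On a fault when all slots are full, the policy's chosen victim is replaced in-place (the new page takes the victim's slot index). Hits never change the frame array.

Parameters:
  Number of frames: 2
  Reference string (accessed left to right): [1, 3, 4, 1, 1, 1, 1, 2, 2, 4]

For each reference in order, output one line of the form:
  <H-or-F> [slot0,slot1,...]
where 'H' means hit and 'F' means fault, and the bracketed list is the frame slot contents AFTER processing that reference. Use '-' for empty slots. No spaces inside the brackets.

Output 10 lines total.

F [1,-]
F [1,3]
F [4,3]
F [4,1]
H [4,1]
H [4,1]
H [4,1]
F [2,1]
H [2,1]
F [2,4]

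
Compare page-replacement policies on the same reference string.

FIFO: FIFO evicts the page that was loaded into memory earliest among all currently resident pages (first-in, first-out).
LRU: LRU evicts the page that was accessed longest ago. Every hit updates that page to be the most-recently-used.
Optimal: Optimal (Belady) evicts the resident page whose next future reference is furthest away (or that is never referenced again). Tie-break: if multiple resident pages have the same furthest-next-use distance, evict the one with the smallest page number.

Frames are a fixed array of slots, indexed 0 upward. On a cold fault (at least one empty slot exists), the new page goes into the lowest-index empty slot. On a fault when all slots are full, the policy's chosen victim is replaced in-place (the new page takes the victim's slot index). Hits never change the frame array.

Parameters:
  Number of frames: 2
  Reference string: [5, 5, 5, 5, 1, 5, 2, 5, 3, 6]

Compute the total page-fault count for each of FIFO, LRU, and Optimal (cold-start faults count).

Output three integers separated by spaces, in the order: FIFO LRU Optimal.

Answer: 6 5 5

Derivation:
--- FIFO ---
  step 0: ref 5 -> FAULT, frames=[5,-] (faults so far: 1)
  step 1: ref 5 -> HIT, frames=[5,-] (faults so far: 1)
  step 2: ref 5 -> HIT, frames=[5,-] (faults so far: 1)
  step 3: ref 5 -> HIT, frames=[5,-] (faults so far: 1)
  step 4: ref 1 -> FAULT, frames=[5,1] (faults so far: 2)
  step 5: ref 5 -> HIT, frames=[5,1] (faults so far: 2)
  step 6: ref 2 -> FAULT, evict 5, frames=[2,1] (faults so far: 3)
  step 7: ref 5 -> FAULT, evict 1, frames=[2,5] (faults so far: 4)
  step 8: ref 3 -> FAULT, evict 2, frames=[3,5] (faults so far: 5)
  step 9: ref 6 -> FAULT, evict 5, frames=[3,6] (faults so far: 6)
  FIFO total faults: 6
--- LRU ---
  step 0: ref 5 -> FAULT, frames=[5,-] (faults so far: 1)
  step 1: ref 5 -> HIT, frames=[5,-] (faults so far: 1)
  step 2: ref 5 -> HIT, frames=[5,-] (faults so far: 1)
  step 3: ref 5 -> HIT, frames=[5,-] (faults so far: 1)
  step 4: ref 1 -> FAULT, frames=[5,1] (faults so far: 2)
  step 5: ref 5 -> HIT, frames=[5,1] (faults so far: 2)
  step 6: ref 2 -> FAULT, evict 1, frames=[5,2] (faults so far: 3)
  step 7: ref 5 -> HIT, frames=[5,2] (faults so far: 3)
  step 8: ref 3 -> FAULT, evict 2, frames=[5,3] (faults so far: 4)
  step 9: ref 6 -> FAULT, evict 5, frames=[6,3] (faults so far: 5)
  LRU total faults: 5
--- Optimal ---
  step 0: ref 5 -> FAULT, frames=[5,-] (faults so far: 1)
  step 1: ref 5 -> HIT, frames=[5,-] (faults so far: 1)
  step 2: ref 5 -> HIT, frames=[5,-] (faults so far: 1)
  step 3: ref 5 -> HIT, frames=[5,-] (faults so far: 1)
  step 4: ref 1 -> FAULT, frames=[5,1] (faults so far: 2)
  step 5: ref 5 -> HIT, frames=[5,1] (faults so far: 2)
  step 6: ref 2 -> FAULT, evict 1, frames=[5,2] (faults so far: 3)
  step 7: ref 5 -> HIT, frames=[5,2] (faults so far: 3)
  step 8: ref 3 -> FAULT, evict 2, frames=[5,3] (faults so far: 4)
  step 9: ref 6 -> FAULT, evict 3, frames=[5,6] (faults so far: 5)
  Optimal total faults: 5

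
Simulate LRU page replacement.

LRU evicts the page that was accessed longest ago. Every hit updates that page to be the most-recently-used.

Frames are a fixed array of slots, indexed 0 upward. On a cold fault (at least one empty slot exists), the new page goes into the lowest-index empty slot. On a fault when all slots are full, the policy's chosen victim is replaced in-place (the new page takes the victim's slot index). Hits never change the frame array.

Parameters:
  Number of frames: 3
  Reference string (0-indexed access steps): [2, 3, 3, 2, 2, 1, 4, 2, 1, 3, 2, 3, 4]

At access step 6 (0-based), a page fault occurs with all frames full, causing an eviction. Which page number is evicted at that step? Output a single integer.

Step 0: ref 2 -> FAULT, frames=[2,-,-]
Step 1: ref 3 -> FAULT, frames=[2,3,-]
Step 2: ref 3 -> HIT, frames=[2,3,-]
Step 3: ref 2 -> HIT, frames=[2,3,-]
Step 4: ref 2 -> HIT, frames=[2,3,-]
Step 5: ref 1 -> FAULT, frames=[2,3,1]
Step 6: ref 4 -> FAULT, evict 3, frames=[2,4,1]
At step 6: evicted page 3

Answer: 3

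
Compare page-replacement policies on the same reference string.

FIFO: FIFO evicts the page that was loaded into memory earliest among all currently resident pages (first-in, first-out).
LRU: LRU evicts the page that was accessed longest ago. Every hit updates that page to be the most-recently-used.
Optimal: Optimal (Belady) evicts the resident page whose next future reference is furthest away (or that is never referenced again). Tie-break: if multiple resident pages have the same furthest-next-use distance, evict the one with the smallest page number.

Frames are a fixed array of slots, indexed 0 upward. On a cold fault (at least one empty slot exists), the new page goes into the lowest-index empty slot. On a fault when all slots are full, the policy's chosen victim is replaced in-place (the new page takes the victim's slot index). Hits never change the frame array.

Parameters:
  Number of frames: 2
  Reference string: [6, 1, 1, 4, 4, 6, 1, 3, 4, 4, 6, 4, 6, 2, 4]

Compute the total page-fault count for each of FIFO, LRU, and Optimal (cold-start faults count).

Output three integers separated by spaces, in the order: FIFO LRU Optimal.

Answer: 10 10 7

Derivation:
--- FIFO ---
  step 0: ref 6 -> FAULT, frames=[6,-] (faults so far: 1)
  step 1: ref 1 -> FAULT, frames=[6,1] (faults so far: 2)
  step 2: ref 1 -> HIT, frames=[6,1] (faults so far: 2)
  step 3: ref 4 -> FAULT, evict 6, frames=[4,1] (faults so far: 3)
  step 4: ref 4 -> HIT, frames=[4,1] (faults so far: 3)
  step 5: ref 6 -> FAULT, evict 1, frames=[4,6] (faults so far: 4)
  step 6: ref 1 -> FAULT, evict 4, frames=[1,6] (faults so far: 5)
  step 7: ref 3 -> FAULT, evict 6, frames=[1,3] (faults so far: 6)
  step 8: ref 4 -> FAULT, evict 1, frames=[4,3] (faults so far: 7)
  step 9: ref 4 -> HIT, frames=[4,3] (faults so far: 7)
  step 10: ref 6 -> FAULT, evict 3, frames=[4,6] (faults so far: 8)
  step 11: ref 4 -> HIT, frames=[4,6] (faults so far: 8)
  step 12: ref 6 -> HIT, frames=[4,6] (faults so far: 8)
  step 13: ref 2 -> FAULT, evict 4, frames=[2,6] (faults so far: 9)
  step 14: ref 4 -> FAULT, evict 6, frames=[2,4] (faults so far: 10)
  FIFO total faults: 10
--- LRU ---
  step 0: ref 6 -> FAULT, frames=[6,-] (faults so far: 1)
  step 1: ref 1 -> FAULT, frames=[6,1] (faults so far: 2)
  step 2: ref 1 -> HIT, frames=[6,1] (faults so far: 2)
  step 3: ref 4 -> FAULT, evict 6, frames=[4,1] (faults so far: 3)
  step 4: ref 4 -> HIT, frames=[4,1] (faults so far: 3)
  step 5: ref 6 -> FAULT, evict 1, frames=[4,6] (faults so far: 4)
  step 6: ref 1 -> FAULT, evict 4, frames=[1,6] (faults so far: 5)
  step 7: ref 3 -> FAULT, evict 6, frames=[1,3] (faults so far: 6)
  step 8: ref 4 -> FAULT, evict 1, frames=[4,3] (faults so far: 7)
  step 9: ref 4 -> HIT, frames=[4,3] (faults so far: 7)
  step 10: ref 6 -> FAULT, evict 3, frames=[4,6] (faults so far: 8)
  step 11: ref 4 -> HIT, frames=[4,6] (faults so far: 8)
  step 12: ref 6 -> HIT, frames=[4,6] (faults so far: 8)
  step 13: ref 2 -> FAULT, evict 4, frames=[2,6] (faults so far: 9)
  step 14: ref 4 -> FAULT, evict 6, frames=[2,4] (faults so far: 10)
  LRU total faults: 10
--- Optimal ---
  step 0: ref 6 -> FAULT, frames=[6,-] (faults so far: 1)
  step 1: ref 1 -> FAULT, frames=[6,1] (faults so far: 2)
  step 2: ref 1 -> HIT, frames=[6,1] (faults so far: 2)
  step 3: ref 4 -> FAULT, evict 1, frames=[6,4] (faults so far: 3)
  step 4: ref 4 -> HIT, frames=[6,4] (faults so far: 3)
  step 5: ref 6 -> HIT, frames=[6,4] (faults so far: 3)
  step 6: ref 1 -> FAULT, evict 6, frames=[1,4] (faults so far: 4)
  step 7: ref 3 -> FAULT, evict 1, frames=[3,4] (faults so far: 5)
  step 8: ref 4 -> HIT, frames=[3,4] (faults so far: 5)
  step 9: ref 4 -> HIT, frames=[3,4] (faults so far: 5)
  step 10: ref 6 -> FAULT, evict 3, frames=[6,4] (faults so far: 6)
  step 11: ref 4 -> HIT, frames=[6,4] (faults so far: 6)
  step 12: ref 6 -> HIT, frames=[6,4] (faults so far: 6)
  step 13: ref 2 -> FAULT, evict 6, frames=[2,4] (faults so far: 7)
  step 14: ref 4 -> HIT, frames=[2,4] (faults so far: 7)
  Optimal total faults: 7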